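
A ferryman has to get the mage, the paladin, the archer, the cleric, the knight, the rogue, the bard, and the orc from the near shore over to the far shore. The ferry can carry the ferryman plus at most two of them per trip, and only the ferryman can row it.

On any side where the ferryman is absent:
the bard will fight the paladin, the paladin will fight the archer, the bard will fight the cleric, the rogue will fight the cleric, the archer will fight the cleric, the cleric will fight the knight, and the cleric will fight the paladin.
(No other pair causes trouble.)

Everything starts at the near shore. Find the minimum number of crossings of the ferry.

13

Counting alone: the ferryman can take at most 2 across per trip to the far shore, so moving all 8 needs at least 4 loaded trips out, with a return between consecutive ones — at least 7 crossings.
The safety rule pushes this higher. Following every safe sequence of crossings, the most of the 8 that can be at the far shore as the ferry arrives there on crossings 7, 9, 11 is 5, 6, 7 respectively — never all 8.
So no plan with fewer than 13 crossings exists, and this one achieves 13:
1. Ferryman goes to the far shore with the cleric and the paladin.
2. Ferryman goes back to the near shore with the paladin.
3. Ferryman goes to the far shore with the mage and the paladin.
4. Ferryman goes back to the near shore with the paladin.
5. Ferryman goes to the far shore with the knight and the paladin.
6. Ferryman goes back to the near shore with the cleric.
7. Ferryman goes to the far shore with the cleric and the rogue.
8. Ferryman goes back to the near shore with the cleric.
9. Ferryman goes to the far shore with the archer and the bard.
10. Ferryman goes back to the near shore with the paladin.
11. Ferryman goes to the far shore with the orc and the paladin.
12. Ferryman goes back to the near shore with the paladin.
13. Ferryman goes to the far shore with the cleric and the paladin.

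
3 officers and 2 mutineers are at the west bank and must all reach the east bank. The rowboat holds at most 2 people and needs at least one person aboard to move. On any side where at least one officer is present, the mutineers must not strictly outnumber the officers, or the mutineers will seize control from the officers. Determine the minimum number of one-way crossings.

7

Counting alone: each trip to the east bank takes at most 2 across and each return brings at least 1 back, so after t trips out (and t−1 returns) at most 2t − (t−1) of the 5 are across; that first reaches 5 at t = 4, so at least 7 crossings are needed.
The plan below uses exactly 7 crossings, so it is optimal:
1. 2 mutineers → the east bank.  (the west bank: 3O 0M; the east bank: 0O 2M)
2. 1 mutineer ← the west bank.  (the west bank: 3O 1M; the east bank: 0O 1M)
3. 2 officers → the east bank.  (the west bank: 1O 1M; the east bank: 2O 1M)
4. 1 officer ← the west bank.  (the west bank: 2O 1M; the east bank: 1O 1M)
5. 1 officer and 1 mutineer → the east bank.  (the west bank: 1O 0M; the east bank: 2O 2M)
6. 1 mutineer ← the west bank.  (the west bank: 1O 1M; the east bank: 2O 1M)
7. 1 officer and 1 mutineer → the east bank.  (the west bank: 0O 0M; the east bank: 3O 2M)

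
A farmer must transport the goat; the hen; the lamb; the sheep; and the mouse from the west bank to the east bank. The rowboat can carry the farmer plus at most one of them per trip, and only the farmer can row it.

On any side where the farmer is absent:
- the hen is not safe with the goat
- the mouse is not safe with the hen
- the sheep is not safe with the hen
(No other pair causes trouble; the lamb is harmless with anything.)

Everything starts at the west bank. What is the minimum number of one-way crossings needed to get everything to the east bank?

Following every safe sequence of crossings from the start, the most of the 5 that can be at the east bank as the rowboat arrives there on crossings 1, 3, 5 is 1, 2, 3 respectively; the best ever achieved is 3 of 5.
From crossing 7 on, no configuration arises that was not already reachable earlier: only 18 distinct safe configurations (who is on which side, and where the rowboat is) can ever be reached, none of them has everyone across, and every continuation just revisits them. So no valid plan exists.

impossible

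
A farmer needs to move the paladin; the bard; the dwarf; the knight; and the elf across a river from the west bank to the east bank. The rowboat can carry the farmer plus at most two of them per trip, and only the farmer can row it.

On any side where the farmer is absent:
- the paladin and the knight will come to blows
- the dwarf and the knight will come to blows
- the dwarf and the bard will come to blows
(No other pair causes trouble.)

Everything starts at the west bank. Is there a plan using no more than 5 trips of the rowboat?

Yes

Yes — this plan uses 5 crossings (≤ 5):
1. Farmer goes to the east bank with the dwarf and the paladin.
2. Farmer goes back to the west bank alone.
3. Farmer goes to the east bank with the elf.
4. Farmer goes back to the west bank alone.
5. Farmer goes to the east bank with the bard and the knight.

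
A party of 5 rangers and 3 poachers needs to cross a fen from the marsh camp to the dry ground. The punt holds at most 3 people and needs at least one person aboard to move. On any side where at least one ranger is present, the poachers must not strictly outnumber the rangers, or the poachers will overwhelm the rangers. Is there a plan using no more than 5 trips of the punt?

Counting alone: each trip to the dry ground takes at most 3 across and each return brings at least 1 back, so after t trips out (and t−1 returns) at most 3t − (t−1) of the 8 are across; that first reaches 8 at t = 4, so at least 7 crossings are needed.
Since 5 < 7, 5 crossings cannot be enough. (The shortest complete plan in fact takes 7:)
1. 2 poachers → the dry ground.  (the marsh camp: 5R 1P; the dry ground: 0R 2P)
2. 1 poacher ← the marsh camp.  (the marsh camp: 5R 2P; the dry ground: 0R 1P)
3. 2 rangers and 1 poacher → the dry ground.  (the marsh camp: 3R 1P; the dry ground: 2R 2P)
4. 1 poacher ← the marsh camp.  (the marsh camp: 3R 2P; the dry ground: 2R 1P)
5. 1 ranger and 2 poachers → the dry ground.  (the marsh camp: 2R 0P; the dry ground: 3R 3P)
6. 1 poacher ← the marsh camp.  (the marsh camp: 2R 1P; the dry ground: 3R 2P)
7. 2 rangers and 1 poacher → the dry ground.  (the marsh camp: 0R 0P; the dry ground: 5R 3P)

No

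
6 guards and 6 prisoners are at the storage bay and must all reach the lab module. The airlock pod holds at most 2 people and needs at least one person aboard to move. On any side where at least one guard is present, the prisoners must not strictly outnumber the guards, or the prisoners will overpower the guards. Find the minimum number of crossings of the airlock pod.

impossible

Following every safe sequence of crossings from the start, the most of the 12 that can be at the lab module as the airlock pod arrives there on crossings 1, 3, 5, 7, 9 is 2, 3, 4, 5, 6 respectively; the best ever achieved is 6 of 12.
From crossing 11 on, no configuration arises that was not already reachable earlier: only 15 distinct safe configurations (who is on which side, and where the airlock pod is) can ever be reached, none of them has everyone across, and every continuation just revisits them. They are: 0 guards + 0 prisoners across (airlock pod back at the start); 0 guards + 1 prisoner across (airlock pod there); 0 guards + 1 prisoner across (airlock pod back at the start); 0 guards + 2 prisoners across (airlock pod there); 0 guards + 2 prisoners across (airlock pod back at the start); 0 guards + 3 prisoners across (airlock pod there); 0 guards + 3 prisoners across (airlock pod back at the start); 0 guards + 4 prisoners across (airlock pod there); 0 guards + 4 prisoners across (airlock pod back at the start); 0 guards + 5 prisoners across (airlock pod there); 0 guards + 5 prisoners across (airlock pod back at the start); 0 guards + 6 prisoners across (airlock pod there); 1 guard + 1 prisoner across (airlock pod there); 1 guard + 1 prisoner across (airlock pod back at the start); 2 guards + 2 prisoners across (airlock pod there). So no valid plan exists.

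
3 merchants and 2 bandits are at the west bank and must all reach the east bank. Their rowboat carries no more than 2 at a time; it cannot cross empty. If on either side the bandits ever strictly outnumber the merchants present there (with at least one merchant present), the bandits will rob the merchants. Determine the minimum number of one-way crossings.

Counting alone: each trip to the east bank takes at most 2 across and each return brings at least 1 back, so after t trips out (and t−1 returns) at most 2t − (t−1) of the 5 are across; that first reaches 5 at t = 4, so at least 7 crossings are needed.
The plan below uses exactly 7 crossings, so it is optimal:
1. 2 bandits → the east bank.  (the west bank: 3M 0B; the east bank: 0M 2B)
2. 1 bandit ← the west bank.  (the west bank: 3M 1B; the east bank: 0M 1B)
3. 2 merchants → the east bank.  (the west bank: 1M 1B; the east bank: 2M 1B)
4. 1 merchant ← the west bank.  (the west bank: 2M 1B; the east bank: 1M 1B)
5. 1 merchant and 1 bandit → the east bank.  (the west bank: 1M 0B; the east bank: 2M 2B)
6. 1 bandit ← the west bank.  (the west bank: 1M 1B; the east bank: 2M 1B)
7. 1 merchant and 1 bandit → the east bank.  (the west bank: 0M 0B; the east bank: 3M 2B)

7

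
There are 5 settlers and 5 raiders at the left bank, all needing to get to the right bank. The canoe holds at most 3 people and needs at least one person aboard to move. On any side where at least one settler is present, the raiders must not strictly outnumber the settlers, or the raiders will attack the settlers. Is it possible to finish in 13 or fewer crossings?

Yes

Yes — this plan uses 11 crossings (≤ 13):
1. 2 raiders → the right bank.  (the left bank: 5S 3R; the right bank: 0S 2R)
2. 1 raider ← the left bank.  (the left bank: 5S 4R; the right bank: 0S 1R)
3. 3 raiders → the right bank.  (the left bank: 5S 1R; the right bank: 0S 4R)
4. 1 raider ← the left bank.  (the left bank: 5S 2R; the right bank: 0S 3R)
5. 3 settlers → the right bank.  (the left bank: 2S 2R; the right bank: 3S 3R)
6. 1 settler and 1 raider ← the left bank.  (the left bank: 3S 3R; the right bank: 2S 2R)
7. 3 settlers → the right bank.  (the left bank: 0S 3R; the right bank: 5S 2R)
8. 1 raider ← the left bank.  (the left bank: 0S 4R; the right bank: 5S 1R)
9. 2 raiders → the right bank.  (the left bank: 0S 2R; the right bank: 5S 3R)
10. 1 raider ← the left bank.  (the left bank: 0S 3R; the right bank: 5S 2R)
11. 3 raiders → the right bank.  (the left bank: 0S 0R; the right bank: 5S 5R)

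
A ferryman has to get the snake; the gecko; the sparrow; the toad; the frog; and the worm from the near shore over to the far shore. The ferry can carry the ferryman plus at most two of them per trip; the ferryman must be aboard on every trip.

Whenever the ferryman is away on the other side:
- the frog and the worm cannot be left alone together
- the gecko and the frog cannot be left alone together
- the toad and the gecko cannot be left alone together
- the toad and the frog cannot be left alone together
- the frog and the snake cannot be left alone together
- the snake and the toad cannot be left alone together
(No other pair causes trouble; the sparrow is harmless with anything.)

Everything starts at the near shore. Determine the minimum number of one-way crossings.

Counting alone: the ferryman can take at most 2 across per trip to the far shore, so moving all 6 needs at least 3 loaded trips out, with a return between consecutive ones — at least 5 crossings.
The safety rule pushes this higher. Following every safe sequence of crossings, the most of the 6 that can be at the far shore as the ferry arrives there on crossings 5, 7 is 4, 5 respectively — never all 6.
So no plan with fewer than 9 crossings exists, and this one achieves 9:
1. Ferryman goes to the far shore with the frog and the toad.  [the near shore: the gecko, the snake, the sparrow, the worm | the far shore: the frog, the toad]
2. Ferryman goes back to the near shore with the toad.  [the near shore: the gecko, the snake, the sparrow, the toad, the worm | the far shore: the frog]
3. Ferryman goes to the far shore with the gecko and the snake.  [the near shore: the sparrow, the toad, the worm | the far shore: the frog, the gecko, the snake]
4. Ferryman goes back to the near shore with the frog.  [the near shore: the frog, the sparrow, the toad, the worm | the far shore: the gecko, the snake]
5. Ferryman goes to the far shore with the frog and the sparrow.  [the near shore: the toad, the worm | the far shore: the frog, the gecko, the snake, the sparrow]
6. Ferryman goes back to the near shore with the frog.  [the near shore: the frog, the toad, the worm | the far shore: the gecko, the snake, the sparrow]
7. Ferryman goes to the far shore with the toad and the worm.  [the near shore: the frog | the far shore: the gecko, the snake, the sparrow, the toad, the worm]
8. Ferryman goes back to the near shore with the toad.  [the near shore: the frog, the toad | the far shore: the gecko, the snake, the sparrow, the worm]
9. Ferryman goes to the far shore with the frog and the toad.  [the near shore: — | the far shore: the frog, the gecko, the snake, the sparrow, the toad, the worm]

9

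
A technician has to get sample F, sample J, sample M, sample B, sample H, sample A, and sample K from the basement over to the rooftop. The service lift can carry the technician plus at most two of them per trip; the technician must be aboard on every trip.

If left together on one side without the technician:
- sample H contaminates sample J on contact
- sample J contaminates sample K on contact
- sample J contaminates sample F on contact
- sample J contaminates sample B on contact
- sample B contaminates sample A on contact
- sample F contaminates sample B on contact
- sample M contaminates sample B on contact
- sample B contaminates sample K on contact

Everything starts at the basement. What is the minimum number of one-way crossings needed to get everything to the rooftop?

11

Counting alone: the technician can take at most 2 across per trip to the rooftop, so moving all 7 needs at least 4 loaded trips out, with a return between consecutive ones — at least 7 crossings.
The safety rule pushes this higher. Following every safe sequence of crossings, the most of the 7 that can be at the rooftop as the service lift arrives there on crossings 7, 9 is 5, 6 respectively — never all 7.
So no plan with fewer than 11 crossings exists, and this one achieves 11:
1. Technician goes to the rooftop with sample B and sample J.
2. Technician goes back to the basement with sample J.
3. Technician goes to the rooftop with sample J and sample M.
4. Technician goes back to the basement with sample B.
5. Technician goes to the rooftop with sample A and sample B.
6. Technician goes back to the basement with sample B.
7. Technician goes to the rooftop with sample F and sample K.
8. Technician goes back to the basement with sample J.
9. Technician goes to the rooftop with sample H and sample J.
10. Technician goes back to the basement with sample J.
11. Technician goes to the rooftop with sample B and sample J.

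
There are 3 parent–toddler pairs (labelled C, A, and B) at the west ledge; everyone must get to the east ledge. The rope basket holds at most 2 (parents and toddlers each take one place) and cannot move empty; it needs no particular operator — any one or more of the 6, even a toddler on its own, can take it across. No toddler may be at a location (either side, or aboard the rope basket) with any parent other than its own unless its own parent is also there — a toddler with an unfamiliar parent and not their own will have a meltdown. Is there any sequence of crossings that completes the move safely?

1. parent C and toddler C cross → the east ledge.
2. parent C crosses ← the west ledge.
3. toddler A and toddler B cross → the east ledge.
4. toddler C crosses ← the west ledge.
5. parent A and parent B cross → the east ledge.
6. parent A and toddler A cross ← the west ledge.
7. parent A and parent C cross → the east ledge.
8. toddler B crosses ← the west ledge.
9. toddler A and toddler C cross → the east ledge.
10. parent B crosses ← the west ledge.
11. parent B and toddler B cross → the east ledge.

Yes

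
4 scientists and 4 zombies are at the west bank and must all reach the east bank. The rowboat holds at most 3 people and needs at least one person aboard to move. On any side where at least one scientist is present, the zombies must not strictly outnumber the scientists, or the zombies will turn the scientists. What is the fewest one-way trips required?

9

Counting alone: each trip to the east bank takes at most 3 across and each return brings at least 1 back, so after t trips out (and t−1 returns) at most 3t − (t−1) of the 8 are across; that first reaches 8 at t = 4, so at least 7 crossings are needed.
The safety rule pushes this higher. Following every safe sequence of crossings, the most of the 8 that can be at the east bank as the rowboat arrives there on crossing 7 is 7 — never all 8.
So no plan with fewer than 9 crossings exists, and this one achieves 9:
1. 2 zombies → the east bank.  (the west bank: 4S 2Z; the east bank: 0S 2Z)
2. 1 zombie ← the west bank.  (the west bank: 4S 3Z; the east bank: 0S 1Z)
3. 3 zombies → the east bank.  (the west bank: 4S 0Z; the east bank: 0S 4Z)
4. 1 zombie ← the west bank.  (the west bank: 4S 1Z; the east bank: 0S 3Z)
5. 3 scientists → the east bank.  (the west bank: 1S 1Z; the east bank: 3S 3Z)
6. 1 scientist and 1 zombie ← the west bank.  (the west bank: 2S 2Z; the east bank: 2S 2Z)
7. 2 scientists → the east bank.  (the west bank: 0S 2Z; the east bank: 4S 2Z)
8. 1 zombie ← the west bank.  (the west bank: 0S 3Z; the east bank: 4S 1Z)
9. 3 zombies → the east bank.  (the west bank: 0S 0Z; the east bank: 4S 4Z)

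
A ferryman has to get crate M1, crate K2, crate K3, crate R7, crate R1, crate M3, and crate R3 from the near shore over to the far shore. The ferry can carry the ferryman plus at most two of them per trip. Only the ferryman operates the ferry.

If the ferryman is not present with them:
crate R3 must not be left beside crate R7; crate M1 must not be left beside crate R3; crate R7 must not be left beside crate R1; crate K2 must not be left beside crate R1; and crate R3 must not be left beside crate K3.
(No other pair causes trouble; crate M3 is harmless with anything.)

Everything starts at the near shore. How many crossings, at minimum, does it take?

9

Counting alone: the ferryman can take at most 2 across per trip to the far shore, so moving all 7 needs at least 4 loaded trips out, with a return between consecutive ones — at least 7 crossings.
The safety rule pushes this higher. Following every safe sequence of crossings, the most of the 7 that can be at the far shore as the ferry arrives there on crossing 7 is 6 — never all 7.
So no plan with fewer than 9 crossings exists, and this one achieves 9:
1. Ferryman goes to the far shore with crate R1 and crate R3.  [the near shore: crate K2, crate K3, crate M1, crate M3, crate R7 | the far shore: crate R1, crate R3]
2. Ferryman goes back to the near shore alone.  [the near shore: crate K2, crate K3, crate M1, crate M3, crate R7 | the far shore: crate R1, crate R3]
3. Ferryman goes to the far shore with crate M1.  [the near shore: crate K2, crate K3, crate M3, crate R7 | the far shore: crate M1, crate R1, crate R3]
4. Ferryman goes back to the near shore with crate R3.  [the near shore: crate K2, crate K3, crate M3, crate R3, crate R7 | the far shore: crate M1, crate R1]
5. Ferryman goes to the far shore with crate K3 and crate R7.  [the near shore: crate K2, crate M3, crate R3 | the far shore: crate K3, crate M1, crate R1, crate R7]
6. Ferryman goes back to the near shore with crate R1.  [the near shore: crate K2, crate M3, crate R1, crate R3 | the far shore: crate K3, crate M1, crate R7]
7. Ferryman goes to the far shore with crate K2 and crate M3.  [the near shore: crate R1, crate R3 | the far shore: crate K2, crate K3, crate M1, crate M3, crate R7]
8. Ferryman goes back to the near shore alone.  [the near shore: crate R1, crate R3 | the far shore: crate K2, crate K3, crate M1, crate M3, crate R7]
9. Ferryman goes to the far shore with crate R1 and crate R3.  [the near shore: — | the far shore: crate K2, crate K3, crate M1, crate M3, crate R1, crate R3, crate R7]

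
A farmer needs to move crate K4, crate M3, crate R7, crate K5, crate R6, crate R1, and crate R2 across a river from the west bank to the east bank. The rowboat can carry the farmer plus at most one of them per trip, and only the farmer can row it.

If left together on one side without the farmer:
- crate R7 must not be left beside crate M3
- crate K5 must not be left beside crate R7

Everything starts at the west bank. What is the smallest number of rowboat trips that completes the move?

Counting alone: the farmer can take at most 1 across per trip to the east bank, so moving all 7 needs at least 7 loaded trips out, with a return between consecutive ones — at least 13 crossings.
The safety rule pushes this higher. Following every safe sequence of crossings, the most of the 7 that can be at the east bank as the rowboat arrives there on crossing 13 is 6 — never all 7.
So no plan with fewer than 15 crossings exists, and this one achieves 15:
1. Farmer goes to the east bank with crate R7.  [the west bank: crate K4, crate K5, crate M3, crate R1, crate R2, crate R6 | the east bank: crate R7]
2. Farmer goes back to the west bank alone.  [the west bank: crate K4, crate K5, crate M3, crate R1, crate R2, crate R6 | the east bank: crate R7]
3. Farmer goes to the east bank with crate K4.  [the west bank: crate K5, crate M3, crate R1, crate R2, crate R6 | the east bank: crate K4, crate R7]
4. Farmer goes back to the west bank alone.  [the west bank: crate K5, crate M3, crate R1, crate R2, crate R6 | the east bank: crate K4, crate R7]
5. Farmer goes to the east bank with crate M3.  [the west bank: crate K5, crate R1, crate R2, crate R6 | the east bank: crate K4, crate M3, crate R7]
6. Farmer goes back to the west bank with crate R7.  [the west bank: crate K5, crate R1, crate R2, crate R6, crate R7 | the east bank: crate K4, crate M3]
7. Farmer goes to the east bank with crate K5.  [the west bank: crate R1, crate R2, crate R6, crate R7 | the east bank: crate K4, crate K5, crate M3]
8. Farmer goes back to the west bank alone.  [the west bank: crate R1, crate R2, crate R6, crate R7 | the east bank: crate K4, crate K5, crate M3]
9. Farmer goes to the east bank with crate R6.  [the west bank: crate R1, crate R2, crate R7 | the east bank: crate K4, crate K5, crate M3, crate R6]
10. Farmer goes back to the west bank alone.  [the west bank: crate R1, crate R2, crate R7 | the east bank: crate K4, crate K5, crate M3, crate R6]
11. Farmer goes to the east bank with crate R1.  [the west bank: crate R2, crate R7 | the east bank: crate K4, crate K5, crate M3, crate R1, crate R6]
12. Farmer goes back to the west bank alone.  [the west bank: crate R2, crate R7 | the east bank: crate K4, crate K5, crate M3, crate R1, crate R6]
13. Farmer goes to the east bank with crate R2.  [the west bank: crate R7 | the east bank: crate K4, crate K5, crate M3, crate R1, crate R2, crate R6]
14. Farmer goes back to the west bank alone.  [the west bank: crate R7 | the east bank: crate K4, crate K5, crate M3, crate R1, crate R2, crate R6]
15. Farmer goes to the east bank with crate R7.  [the west bank: — | the east bank: crate K4, crate K5, crate M3, crate R1, crate R2, crate R6, crate R7]

15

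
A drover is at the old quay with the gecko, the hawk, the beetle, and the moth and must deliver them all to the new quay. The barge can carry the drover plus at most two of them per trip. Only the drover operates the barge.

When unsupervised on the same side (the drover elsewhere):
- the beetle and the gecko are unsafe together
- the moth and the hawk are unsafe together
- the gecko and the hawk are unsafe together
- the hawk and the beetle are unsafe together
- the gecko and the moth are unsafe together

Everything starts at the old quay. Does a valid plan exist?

Yes

1. Drover goes to the new quay with the gecko and the hawk.
2. Drover goes back to the old quay with the gecko.
3. Drover goes to the new quay with the beetle and the moth.
4. Drover goes back to the old quay with the hawk.
5. Drover goes to the new quay with the gecko and the hawk.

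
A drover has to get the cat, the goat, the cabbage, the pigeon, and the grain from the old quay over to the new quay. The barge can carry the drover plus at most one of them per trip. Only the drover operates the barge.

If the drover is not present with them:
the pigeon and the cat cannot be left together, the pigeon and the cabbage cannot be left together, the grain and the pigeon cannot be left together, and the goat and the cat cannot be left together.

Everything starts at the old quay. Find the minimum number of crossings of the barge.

Whatever the first load, the items left behind include a forbidden pair without the drover. No opening move is safe, so no plan exists.

impossible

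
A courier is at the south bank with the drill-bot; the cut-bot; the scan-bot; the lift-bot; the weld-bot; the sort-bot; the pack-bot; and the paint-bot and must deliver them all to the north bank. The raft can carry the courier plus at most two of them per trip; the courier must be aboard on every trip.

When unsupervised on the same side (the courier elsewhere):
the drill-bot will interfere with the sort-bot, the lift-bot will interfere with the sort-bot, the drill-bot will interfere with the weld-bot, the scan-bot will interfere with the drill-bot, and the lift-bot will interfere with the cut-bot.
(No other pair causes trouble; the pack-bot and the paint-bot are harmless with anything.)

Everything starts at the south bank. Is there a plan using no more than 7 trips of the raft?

No

Counting alone: the courier can take at most 2 across per trip to the north bank, so moving all 8 needs at least 4 loaded trips out, with a return between consecutive ones — at least 7 crossings.
The safety rule pushes this higher. Following every safe sequence of crossings, the most of the 8 that can be at the north bank as the raft arrives there on crossing 7 is 7 — never all 8.
So the move cannot be finished within 7 crossings. (The shortest complete plan takes 9:)
1. Courier goes to the north bank with the drill-bot and the lift-bot.  [the south bank: the cut-bot, the pack-bot, the paint-bot, the scan-bot, the sort-bot, the weld-bot | the north bank: the drill-bot, the lift-bot]
2. Courier goes back to the south bank alone.  [the south bank: the cut-bot, the pack-bot, the paint-bot, the scan-bot, the sort-bot, the weld-bot | the north bank: the drill-bot, the lift-bot]
3. Courier goes to the north bank with the cut-bot and the scan-bot.  [the south bank: the pack-bot, the paint-bot, the sort-bot, the weld-bot | the north bank: the cut-bot, the drill-bot, the lift-bot, the scan-bot]
4. Courier goes back to the south bank with the drill-bot and the lift-bot.  [the south bank: the drill-bot, the lift-bot, the pack-bot, the paint-bot, the sort-bot, the weld-bot | the north bank: the cut-bot, the scan-bot]
5. Courier goes to the north bank with the sort-bot and the weld-bot.  [the south bank: the drill-bot, the lift-bot, the pack-bot, the paint-bot | the north bank: the cut-bot, the scan-bot, the sort-bot, the weld-bot]
6. Courier goes back to the south bank alone.  [the south bank: the drill-bot, the lift-bot, the pack-bot, the paint-bot | the north bank: the cut-bot, the scan-bot, the sort-bot, the weld-bot]
7. Courier goes to the north bank with the pack-bot and the paint-bot.  [the south bank: the drill-bot, the lift-bot | the north bank: the cut-bot, the pack-bot, the paint-bot, the scan-bot, the sort-bot, the weld-bot]
8. Courier goes back to the south bank alone.  [the south bank: the drill-bot, the lift-bot | the north bank: the cut-bot, the pack-bot, the paint-bot, the scan-bot, the sort-bot, the weld-bot]
9. Courier goes to the north bank with the drill-bot and the lift-bot.  [the south bank: — | the north bank: the cut-bot, the drill-bot, the lift-bot, the pack-bot, the paint-bot, the scan-bot, the sort-bot, the weld-bot]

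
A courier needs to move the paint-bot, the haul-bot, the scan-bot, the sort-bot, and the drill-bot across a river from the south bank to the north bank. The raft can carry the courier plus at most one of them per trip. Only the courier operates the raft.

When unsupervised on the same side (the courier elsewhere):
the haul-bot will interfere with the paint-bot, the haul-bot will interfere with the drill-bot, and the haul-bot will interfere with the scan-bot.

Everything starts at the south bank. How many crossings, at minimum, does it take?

Following every safe sequence of crossings from the start, the most of the 5 that can be at the north bank as the raft arrives there on crossings 1, 3, 5 is 1, 2, 3 respectively; the best ever achieved is 3 of 5.
From crossing 7 on, no configuration arises that was not already reachable earlier: only 18 distinct safe configurations (who is on which side, and where the raft is) can ever be reached, none of them has everyone across, and every continuation just revisits them. So no valid plan exists.

impossible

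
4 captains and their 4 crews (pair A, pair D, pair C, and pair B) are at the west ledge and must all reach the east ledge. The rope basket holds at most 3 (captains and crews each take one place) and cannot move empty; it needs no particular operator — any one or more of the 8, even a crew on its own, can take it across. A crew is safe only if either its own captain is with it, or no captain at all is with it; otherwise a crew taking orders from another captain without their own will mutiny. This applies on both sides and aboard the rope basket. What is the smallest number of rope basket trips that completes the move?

9

Counting alone: each trip to the east ledge takes at most 3 across and each return brings at least 1 back, so after t trips out (and t−1 returns) at most 3t − (t−1) of the 8 are across; that first reaches 8 at t = 4, so at least 7 crossings are needed.
The safety rule pushes this higher. Following every safe sequence of crossings, the most of the 8 that can be at the east ledge as the rope basket arrives there on crossing 7 is 7 — never all 8.
So no plan with fewer than 9 crossings exists, and this one achieves 9:
1. captain A and crew A cross → the east ledge.
2. captain A crosses ← the west ledge.
3. captain A, captain D, and crew D cross → the east ledge.
4. captain A and crew A cross ← the west ledge.
5. captain A, captain B, and captain C cross → the east ledge.
6. crew D crosses ← the west ledge.
7. crew A and crew D cross → the east ledge.
8. crew A crosses ← the west ledge.
9. crew A, crew B, and crew C cross → the east ledge.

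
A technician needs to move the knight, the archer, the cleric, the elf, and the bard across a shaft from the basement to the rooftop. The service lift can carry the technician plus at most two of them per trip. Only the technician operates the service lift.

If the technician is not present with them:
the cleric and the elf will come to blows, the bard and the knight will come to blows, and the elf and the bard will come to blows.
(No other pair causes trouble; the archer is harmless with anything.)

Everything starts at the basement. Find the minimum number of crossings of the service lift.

5

Counting alone: the technician can take at most 2 across per trip to the rooftop, so moving all 5 needs at least 3 loaded trips out, with a return between consecutive ones — at least 5 crossings.
The plan below uses exactly 5 crossings, so it is optimal:
1. Technician goes to the rooftop with the elf and the knight.  [the basement: the archer, the bard, the cleric | the rooftop: the elf, the knight]
2. Technician goes back to the basement alone.  [the basement: the archer, the bard, the cleric | the rooftop: the elf, the knight]
3. Technician goes to the rooftop with the archer.  [the basement: the bard, the cleric | the rooftop: the archer, the elf, the knight]
4. Technician goes back to the basement alone.  [the basement: the bard, the cleric | the rooftop: the archer, the elf, the knight]
5. Technician goes to the rooftop with the bard and the cleric.  [the basement: — | the rooftop: the archer, the bard, the cleric, the elf, the knight]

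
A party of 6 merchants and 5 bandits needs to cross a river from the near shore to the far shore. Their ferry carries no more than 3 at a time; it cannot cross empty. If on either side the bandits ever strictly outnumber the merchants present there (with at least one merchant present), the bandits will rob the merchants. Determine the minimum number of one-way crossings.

Counting alone: each trip to the far shore takes at most 3 across and each return brings at least 1 back, so after t trips out (and t−1 returns) at most 3t − (t−1) of the 11 are across; that first reaches 11 at t = 5, so at least 9 crossings are needed.
The plan below uses exactly 9 crossings, so it is optimal:
1. 3 bandits → the far shore.  (the near shore: 6M 2B; the far shore: 0M 3B)
2. 1 bandit ← the near shore.  (the near shore: 6M 3B; the far shore: 0M 2B)
3. 3 merchants → the far shore.  (the near shore: 3M 3B; the far shore: 3M 2B)
4. 1 merchant ← the near shore.  (the near shore: 4M 3B; the far shore: 2M 2B)
5. 2 merchants and 1 bandit → the far shore.  (the near shore: 2M 2B; the far shore: 4M 3B)
6. 1 merchant ← the near shore.  (the near shore: 3M 2B; the far shore: 3M 3B)
7. 2 merchants and 1 bandit → the far shore.  (the near shore: 1M 1B; the far shore: 5M 4B)
8. 1 merchant ← the near shore.  (the near shore: 2M 1B; the far shore: 4M 4B)
9. 2 merchants and 1 bandit → the far shore.  (the near shore: 0M 0B; the far shore: 6M 5B)

9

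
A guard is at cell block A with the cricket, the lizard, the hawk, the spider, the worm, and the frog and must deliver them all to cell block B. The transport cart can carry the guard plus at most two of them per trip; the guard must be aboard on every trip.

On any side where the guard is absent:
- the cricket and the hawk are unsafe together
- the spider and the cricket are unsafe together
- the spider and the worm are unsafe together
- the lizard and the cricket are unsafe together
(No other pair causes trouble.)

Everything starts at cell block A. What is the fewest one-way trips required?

7

Counting alone: the guard can take at most 2 across per trip to cell block B, so moving all 6 needs at least 3 loaded trips out, with a return between consecutive ones — at least 5 crossings.
The safety rule pushes this higher. Following every safe sequence of crossings, the most of the 6 that can be at cell block B as the transport cart arrives there on crossing 5 is 5 — never all 6.
So no plan with fewer than 7 crossings exists, and this one achieves 7:
1. Guard goes to cell block B with the cricket and the spider.  [cell block A: the frog, the hawk, the lizard, the worm | cell block B: the cricket, the spider]
2. Guard goes back to cell block A with the cricket.  [cell block A: the cricket, the frog, the hawk, the lizard, the worm | cell block B: the spider]
3. Guard goes to cell block B with the cricket and the lizard.  [cell block A: the frog, the hawk, the worm | cell block B: the cricket, the lizard, the spider]
4. Guard goes back to cell block A with the cricket.  [cell block A: the cricket, the frog, the hawk, the worm | cell block B: the lizard, the spider]
5. Guard goes to cell block B with the frog and the hawk.  [cell block A: the cricket, the worm | cell block B: the frog, the hawk, the lizard, the spider]
6. Guard goes back to cell block A alone.  [cell block A: the cricket, the worm | cell block B: the frog, the hawk, the lizard, the spider]
7. Guard goes to cell block B with the cricket and the worm.  [cell block A: — | cell block B: the cricket, the frog, the hawk, the lizard, the spider, the worm]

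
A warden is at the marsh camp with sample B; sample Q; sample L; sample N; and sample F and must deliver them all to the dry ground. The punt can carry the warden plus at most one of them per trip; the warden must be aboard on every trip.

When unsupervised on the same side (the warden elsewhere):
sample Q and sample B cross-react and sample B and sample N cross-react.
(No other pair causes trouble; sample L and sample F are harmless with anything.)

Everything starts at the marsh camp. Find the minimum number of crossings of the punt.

11

Counting alone: the warden can take at most 1 across per trip to the dry ground, so moving all 5 needs at least 5 loaded trips out, with a return between consecutive ones — at least 9 crossings.
The safety rule pushes this higher. Following every safe sequence of crossings, the most of the 5 that can be at the dry ground as the punt arrives there on crossing 9 is 4 — never all 5.
So no plan with fewer than 11 crossings exists, and this one achieves 11:
1. Warden goes to the dry ground with sample B.
2. Warden goes back to the marsh camp alone.
3. Warden goes to the dry ground with sample Q.
4. Warden goes back to the marsh camp with sample B.
5. Warden goes to the dry ground with sample N.
6. Warden goes back to the marsh camp alone.
7. Warden goes to the dry ground with sample L.
8. Warden goes back to the marsh camp alone.
9. Warden goes to the dry ground with sample F.
10. Warden goes back to the marsh camp alone.
11. Warden goes to the dry ground with sample B.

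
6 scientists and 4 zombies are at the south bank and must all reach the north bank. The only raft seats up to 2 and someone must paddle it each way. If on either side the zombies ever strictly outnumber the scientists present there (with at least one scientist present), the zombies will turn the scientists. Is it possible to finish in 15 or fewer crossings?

No

Counting alone: each trip to the north bank takes at most 2 across and each return brings at least 1 back, so after t trips out (and t−1 returns) at most 2t − (t−1) of the 10 are across; that first reaches 10 at t = 9, so at least 17 crossings are needed.
Since 15 < 17, 15 crossings cannot be enough. (The shortest complete plan in fact takes 17:)
1. 2 zombies → the north bank.  (the south bank: 6S 2Z; the north bank: 0S 2Z)
2. 1 zombie ← the south bank.  (the south bank: 6S 3Z; the north bank: 0S 1Z)
3. 2 zombies → the north bank.  (the south bank: 6S 1Z; the north bank: 0S 3Z)
4. 1 zombie ← the south bank.  (the south bank: 6S 2Z; the north bank: 0S 2Z)
5. 2 scientists → the north bank.  (the south bank: 4S 2Z; the north bank: 2S 2Z)
6. 1 zombie ← the south bank.  (the south bank: 4S 3Z; the north bank: 2S 1Z)
7. 1 scientist and 1 zombie → the north bank.  (the south bank: 3S 2Z; the north bank: 3S 2Z)
8. 1 zombie ← the south bank.  (the south bank: 3S 3Z; the north bank: 3S 1Z)
9. 2 zombies → the north bank.  (the south bank: 3S 1Z; the north bank: 3S 3Z)
10. 1 zombie ← the south bank.  (the south bank: 3S 2Z; the north bank: 3S 2Z)
11. 1 scientist and 1 zombie → the north bank.  (the south bank: 2S 1Z; the north bank: 4S 3Z)
12. 1 zombie ← the south bank.  (the south bank: 2S 2Z; the north bank: 4S 2Z)
13. 2 zombies → the north bank.  (the south bank: 2S 0Z; the north bank: 4S 4Z)
14. 1 zombie ← the south bank.  (the south bank: 2S 1Z; the north bank: 4S 3Z)
15. 1 scientist and 1 zombie → the north bank.  (the south bank: 1S 0Z; the north bank: 5S 4Z)
16. 1 zombie ← the south bank.  (the south bank: 1S 1Z; the north bank: 5S 3Z)
17. 1 scientist and 1 zombie → the north bank.  (the south bank: 0S 0Z; the north bank: 6S 4Z)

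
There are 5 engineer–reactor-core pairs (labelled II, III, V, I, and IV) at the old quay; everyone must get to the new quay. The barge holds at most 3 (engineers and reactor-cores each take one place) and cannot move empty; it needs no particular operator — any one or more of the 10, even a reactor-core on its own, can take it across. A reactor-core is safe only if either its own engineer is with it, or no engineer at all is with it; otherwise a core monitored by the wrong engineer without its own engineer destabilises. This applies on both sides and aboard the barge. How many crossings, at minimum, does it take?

11

Counting alone: each trip to the new quay takes at most 3 across and each return brings at least 1 back, so after t trips out (and t−1 returns) at most 3t − (t−1) of the 10 are across; that first reaches 10 at t = 5, so at least 9 crossings are needed.
The safety rule pushes this higher. Following every safe sequence of crossings, the most of the 10 that can be at the new quay as the barge arrives there on crossing 9 is 9 — never all 10.
So no plan with fewer than 11 crossings exists, and this one achieves 11:
1. engineer II and reactor-core II cross → the new quay.
2. engineer II crosses ← the old quay.
3. reactor-core I, reactor-core III, and reactor-core V cross → the new quay.
4. reactor-core II crosses ← the old quay.
5. engineer I, engineer III, and engineer V cross → the new quay.
6. engineer III and reactor-core III cross ← the old quay.
7. engineer II, engineer III, and engineer IV cross → the new quay.
8. reactor-core V crosses ← the old quay.
9. reactor-core II and reactor-core III cross → the new quay.
10. reactor-core II crosses ← the old quay.
11. reactor-core II, reactor-core IV, and reactor-core V cross → the new quay.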